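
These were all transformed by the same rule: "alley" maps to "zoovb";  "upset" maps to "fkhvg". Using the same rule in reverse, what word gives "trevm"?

Each letter is replaced by its mirror in the alphabet: a↔z, b↔y, c↔x, and so on (the Atbash cipher).
Reversing it on trevm: t↔g, r↔i, e↔v, v↔e, m↔n.

given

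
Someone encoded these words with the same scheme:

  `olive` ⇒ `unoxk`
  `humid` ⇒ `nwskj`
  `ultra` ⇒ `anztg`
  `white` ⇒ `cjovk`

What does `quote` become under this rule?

Shifts by position in olive: pos 0: o→u (+6), pos 1: l→n (+2), pos 2: i→o (+6), pos 3: v→x (+2) — repeating every 2. A repeating key of period 2 is used — shifts +6, +2 over and over.
On quote: q+6=w, u+2=w, o+6=u, t+2=v, e+6=k.

wwuvk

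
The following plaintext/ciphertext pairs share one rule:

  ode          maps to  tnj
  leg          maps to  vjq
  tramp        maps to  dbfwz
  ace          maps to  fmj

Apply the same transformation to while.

The shift depends on letter class: consonant d→n is +10, but vowel o→t is +5. The rule splits by letter class: vowels +5, consonants +10.
For while: w(cons)+10=g, h(cons)+10=r, i(vowel)+5=n, l(cons)+10=v, e(vowel)+5=j.

grnvj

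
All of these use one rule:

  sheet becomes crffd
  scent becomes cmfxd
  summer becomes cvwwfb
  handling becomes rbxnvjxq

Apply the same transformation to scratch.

cmbbdmr

The shift depends on letter class: consonant s→c is +10, but vowel e→f is +1. Vowels shift forward by 1 and consonants shift forward by 10.
On scratch: s(cons)+10=c, c(cons)+10=m, r(cons)+10=b, a(vowel)+1=b, t(cons)+10=d, c(cons)+10=m, h(cons)+10=r.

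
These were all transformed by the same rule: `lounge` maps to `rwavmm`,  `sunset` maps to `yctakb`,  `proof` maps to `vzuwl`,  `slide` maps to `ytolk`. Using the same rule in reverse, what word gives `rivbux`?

laptop

A repeating key of period 2 is used — shifts +6, +8 over and over.
Reversing it on rivbux: r−6=l, i−8=a, v−6=p, b−8=t, u−6=o, x−8=p.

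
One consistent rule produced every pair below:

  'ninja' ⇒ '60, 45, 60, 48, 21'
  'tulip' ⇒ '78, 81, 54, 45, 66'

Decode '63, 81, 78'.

Each letter becomes 3×(its alphabet position, a=1..z=26) + 18.
Undoing it on 63, 81, 78: 63→(63−18)÷3=15=o, 81→(81−18)÷3=21=u, 78→(78−18)÷3=20=t.

out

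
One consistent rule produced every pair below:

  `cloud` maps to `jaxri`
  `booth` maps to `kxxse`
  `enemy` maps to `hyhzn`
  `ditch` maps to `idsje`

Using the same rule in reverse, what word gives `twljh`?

Treating letters as 0–25, the rule is x ↦ 25x + 11 (mod 26).
Reversing it on twljh: t(19)→25·(19−11)≡18=s; w(22)→25·(22−11)≡15=p; l(11)→25·(11−11)≡0=a; j(9)→25·(9−11)≡2=c; h(7)→25·(7−11)≡4=e (all mod 26).

space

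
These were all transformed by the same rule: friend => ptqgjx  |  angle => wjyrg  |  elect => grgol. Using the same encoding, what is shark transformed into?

f(5)→p(15) and r(17)→t(19) fit y≡9x+22 (mod 26); the inverse of 9 mod 26 is 3. Treating letters as 0–25, the rule is x ↦ 9x + 22 (mod 26).
For shark: s(18)→9·18+22≡2=c; h(7)→9·7+22≡7=h; a(0)→9·0+22≡22=w; r(17)→9·17+22≡19=t; k(10)→9·10+22≡8=i (all mod 26).

chwti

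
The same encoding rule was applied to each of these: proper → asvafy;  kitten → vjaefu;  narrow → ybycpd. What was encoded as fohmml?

A repeating key of period 3 is used — shifts +11, +1, +7 over and over.
Reversing it on fohmml: f−11=u, o−1=n, h−7=a, m−11=b, m−1=l, l−7=e.

unable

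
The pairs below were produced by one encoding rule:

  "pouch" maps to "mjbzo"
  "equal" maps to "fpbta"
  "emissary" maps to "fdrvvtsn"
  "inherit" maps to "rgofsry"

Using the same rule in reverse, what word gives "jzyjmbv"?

p(15)→m(12) and o(14)→j(9) fit y≡3x+19 (mod 26); the inverse of 3 mod 26 is 9. Each letter's alphabet position (a=0..z=25) is mapped through 3·x+19 mod 26 — an affine cipher.
Reversing it on jzyjmbv: j(9)→9·(9−19)≡14=o; z(25)→9·(25−19)≡2=c; y(24)→9·(24−19)≡19=t; j(9)→9·(9−19)≡14=o; m(12)→9·(12−19)≡15=p; b(1)→9·(1−19)≡20=u; v(21)→9·(21−19)≡18=s (all mod 26).

octopus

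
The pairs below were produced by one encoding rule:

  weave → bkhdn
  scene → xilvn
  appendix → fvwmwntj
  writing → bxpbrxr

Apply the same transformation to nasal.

In weave: w→b is +5, e→k is +6, a→h is +7, v→d is +8 — the shift increases by 1 each position. Letter i (0-indexed) is shifted by i+5, so successive shifts are 5, 6, 7, ….
Applying it to nasal: n+5=s, a+6=g, s+7=z, a+8=i, l+9=u.

sgziu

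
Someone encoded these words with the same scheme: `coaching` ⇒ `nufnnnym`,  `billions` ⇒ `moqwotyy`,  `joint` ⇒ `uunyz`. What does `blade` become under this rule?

A repeating key of period 3 is used — shifts +11, +6, +5 over and over.
Applying it to blade: b+11=m, l+6=r, a+5=f, d+11=o, e+6=k.

mrfok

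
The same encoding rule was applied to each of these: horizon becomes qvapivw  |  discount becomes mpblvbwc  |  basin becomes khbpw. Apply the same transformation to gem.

The shift depends on letter class: consonant h→q is +9, but vowel o→v is +7. Two shifts are in play — +7 for a/e/i/o/u, +9 for every other letter.
On gem: g(cons)+9=p, e(vowel)+7=l, m(cons)+9=v.

plv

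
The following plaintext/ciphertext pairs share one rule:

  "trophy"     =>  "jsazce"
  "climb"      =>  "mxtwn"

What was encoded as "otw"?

The output letters match the input read backwards, each shifted +11: trophy reversed is yhport. Two steps: reverse the string, then apply a Caesar shift of +11.
Reversing it on otw: shift back: o−11=d, t−11=i, w−11=l → dil; then reverse → lid.

lid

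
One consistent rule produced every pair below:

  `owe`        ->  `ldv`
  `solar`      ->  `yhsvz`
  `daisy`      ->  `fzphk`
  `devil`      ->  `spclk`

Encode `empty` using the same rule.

fawtl

Two steps: reverse the string, then apply a Caesar shift of +7.
On empty: reverse → ytpme; then shift: y+7=f, t+7=a, p+7=w, m+7=t, e+7=l.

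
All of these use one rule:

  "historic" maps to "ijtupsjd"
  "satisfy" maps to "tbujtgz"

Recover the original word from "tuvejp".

studio

Compare letters: h→i is +1, i→j is +1, s→t is +1 — a constant shift. It's a constant shift of +1 (ROT1).
Undoing it on tuvejp: t−1=s, u−1=t, v−1=u, e−1=d, j−1=i, p−1=o.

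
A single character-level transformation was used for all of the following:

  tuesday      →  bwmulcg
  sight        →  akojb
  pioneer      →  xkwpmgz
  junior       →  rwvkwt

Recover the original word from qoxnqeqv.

implicit

Shifts by position in tuesday: pos 0: t→b (+8), pos 1: u→w (+2), pos 2: e→m (+8), pos 3: s→u (+2) — repeating every 2. A repeating key of period 2 is used — shifts +8, +2 over and over.
Undoing it on qoxnqeqv: q−8=i, o−2=m, x−8=p, n−2=l, q−8=i, e−2=c, q−8=i, v−2=t.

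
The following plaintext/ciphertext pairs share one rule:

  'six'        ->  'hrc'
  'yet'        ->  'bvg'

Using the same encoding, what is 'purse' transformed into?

Each pair mirrors across the alphabet (s↔h, i↔r, x↔c): positions sum to 25. Letters are reflected about the middle of the alphabet (position → 25−position): Atbash.
For purse: p↔k, u↔f, r↔i, s↔h, e↔v.

kfihv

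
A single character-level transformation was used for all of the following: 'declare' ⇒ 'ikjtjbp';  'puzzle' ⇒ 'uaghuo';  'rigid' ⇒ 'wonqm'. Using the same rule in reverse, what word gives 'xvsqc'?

The shift increases by 1 at each position, starting from +5: 5, 6, 7, ….
Undoing it on xvsqc: x−5=s, v−6=p, s−7=l, q−8=i, c−9=t.

split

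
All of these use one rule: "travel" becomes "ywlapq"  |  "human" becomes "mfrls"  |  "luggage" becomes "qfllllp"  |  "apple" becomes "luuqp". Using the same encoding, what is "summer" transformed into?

The shift depends on letter class: consonant t→y is +5, but vowel a→l is +11. The rule splits by letter class: vowels +11, consonants +5.
Applying it to summer: s(cons)+5=x, u(vowel)+11=f, m(cons)+5=r, m(cons)+5=r, e(vowel)+11=p, r(cons)+5=w.

xfrrpw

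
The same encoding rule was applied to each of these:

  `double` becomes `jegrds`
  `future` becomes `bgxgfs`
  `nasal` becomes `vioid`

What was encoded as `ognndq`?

supply

d(3)→j(9) and o(14)→e(4) fit y≡9x+8 (mod 26); the inverse of 9 mod 26 is 3. This is an affine cipher: with a=0,…,z=25, each position x becomes (9x+8) mod 26.
Undoing it on ognndq: o(14)→3·(14−8)≡18=s; g(6)→3·(6−8)≡20=u; n(13)→3·(13−8)≡15=p; n(13)→3·(13−8)≡15=p; d(3)→3·(3−8)≡11=l; q(16)→3·(16−8)≡24=y (all mod 26).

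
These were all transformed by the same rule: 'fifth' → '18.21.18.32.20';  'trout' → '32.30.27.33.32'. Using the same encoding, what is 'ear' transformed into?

17.13.30

f is letter #6 and maps to 18: an offset of 12. The number is (letter's place in the alphabet, a=1) + 12.
For ear: e=5→17, a=1→13, r=18→30.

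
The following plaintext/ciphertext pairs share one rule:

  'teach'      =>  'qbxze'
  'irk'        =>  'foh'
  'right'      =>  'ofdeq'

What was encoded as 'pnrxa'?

Compare letters: t→q is +23, e→b is +23, a→x is +23 — a constant shift. Every letter moves 23 places later in the alphabet, wrapping around z→a.
Decoding pnrxa: p−23=s, n−23=q, r−23=u, x−23=a, a−23=d.

squad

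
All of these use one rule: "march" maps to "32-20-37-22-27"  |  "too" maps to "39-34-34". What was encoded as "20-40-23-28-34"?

Each letter is replaced by its alphabet position (a=1..z=26) + 19.
Decoding 20-40-23-28-34: 20→(20−19)÷1=1=a, 40→(40−19)÷1=21=u, 23→(23−19)÷1=4=d, 28→(28−19)÷1=9=i, 34→(34−19)÷1=15=o.

audio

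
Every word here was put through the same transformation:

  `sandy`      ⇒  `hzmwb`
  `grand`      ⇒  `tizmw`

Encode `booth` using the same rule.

Each pair mirrors across the alphabet (s↔h, a↔z, n↔m): positions sum to 25. This is the alphabet-reversal cipher (Atbash): a becomes z, b becomes y, etc.
On booth: b↔y, o↔l, o↔l, t↔g, h↔s.

yllgs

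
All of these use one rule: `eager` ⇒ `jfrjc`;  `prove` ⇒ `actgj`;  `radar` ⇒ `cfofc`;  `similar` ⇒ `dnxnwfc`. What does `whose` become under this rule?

hstdj

The rule splits by letter class: vowels +5, consonants +11.
Applying it to whose: w(cons)+11=h, h(cons)+11=s, o(vowel)+5=t, s(cons)+11=d, e(vowel)+5=j.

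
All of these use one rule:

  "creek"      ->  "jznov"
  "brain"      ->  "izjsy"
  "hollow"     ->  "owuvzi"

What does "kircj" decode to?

In creek: c→j is +7, r→z is +8, e→n is +9, e→o is +10 — the shift increases by 1 each position. Each letter shifts forward by (position + 7), i.e. 7, 8, 9, … — the shift grows by one for each successive letter.
Reversing it on kircj: k−7=d, i−8=a, r−9=i, c−10=s, j−11=y.

daisy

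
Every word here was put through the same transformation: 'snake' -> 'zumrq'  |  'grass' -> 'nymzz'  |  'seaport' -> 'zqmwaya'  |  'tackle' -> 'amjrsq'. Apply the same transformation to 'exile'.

The shift depends on letter class: consonant s→z is +7, but vowel a→m is +12. Vowels shift forward by 12 and consonants shift forward by 7.
On exile: e(vowel)+12=q, x(cons)+7=e, i(vowel)+12=u, l(cons)+7=s, e(vowel)+12=q.

qeusq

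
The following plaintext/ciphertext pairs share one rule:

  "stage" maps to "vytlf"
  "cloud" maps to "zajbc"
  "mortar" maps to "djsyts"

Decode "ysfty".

treat

Each letter's alphabet position (a=0..z=25) is mapped through 3·x+19 mod 26 — an affine cipher.
Decoding ysfty: y(24)→9·(24−19)≡19=t; s(18)→9·(18−19)≡17=r; f(5)→9·(5−19)≡4=e; t(19)→9·(19−19)≡0=a; y(24)→9·(24−19)≡19=t (all mod 26).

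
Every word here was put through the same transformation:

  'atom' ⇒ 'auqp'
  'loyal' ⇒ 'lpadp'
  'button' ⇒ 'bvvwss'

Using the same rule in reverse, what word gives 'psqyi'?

In atom: a→a is +0, t→u is +1, o→q is +2, m→p is +3 — the shift increases by 1 each position. The shift increases by 1 at each position, starting from +0: 0, 1, 2, ….
Decoding psqyi: p−0=p, s−1=r, q−2=o, y−3=v, i−4=e.

prove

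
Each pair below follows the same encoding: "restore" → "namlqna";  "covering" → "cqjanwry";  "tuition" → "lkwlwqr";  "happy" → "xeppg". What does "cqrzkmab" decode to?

confused

Each letter's alphabet position (a=0..z=25) is mapped through 25·x+4 mod 26 — an affine cipher.
Decoding cqrzkmab: c(2)→25·(2−4)≡2=c; q(16)→25·(16−4)≡14=o; r(17)→25·(17−4)≡13=n; z(25)→25·(25−4)≡5=f; k(10)→25·(10−4)≡20=u; m(12)→25·(12−4)≡18=s; a(0)→25·(0−4)≡4=e; b(1)→25·(1−4)≡3=d (all mod 26).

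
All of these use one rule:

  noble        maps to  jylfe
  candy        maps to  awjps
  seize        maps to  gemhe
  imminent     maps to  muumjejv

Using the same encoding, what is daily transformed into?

pwmfs

n(13)→j(9) and o(14)→y(24) fit y≡15x+22 (mod 26); the inverse of 15 mod 26 is 7. This is an affine cipher: with a=0,…,z=25, each position x becomes (15x+22) mod 26.
On daily: d(3)→15·3+22≡15=p; a(0)→15·0+22≡22=w; i(8)→15·8+22≡12=m; l(11)→15·11+22≡5=f; y(24)→15·24+22≡18=s (all mod 26).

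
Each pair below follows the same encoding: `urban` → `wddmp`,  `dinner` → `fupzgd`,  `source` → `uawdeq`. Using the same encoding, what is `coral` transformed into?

Shifts by position in urban: pos 0: u→w (+2), pos 1: r→d (+12), pos 2: b→d (+2), pos 3: a→m (+12) — repeating every 2. The shifts repeat in a cycle of length 2: positions 0,1,… shift by +2, +12, then the pattern repeats.
On coral: c+2=e, o+12=a, r+2=t, a+12=m, l+2=n.

eatmn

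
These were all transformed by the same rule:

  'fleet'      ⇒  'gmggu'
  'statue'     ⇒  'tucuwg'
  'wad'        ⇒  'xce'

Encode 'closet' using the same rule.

dmqtgu

The shift depends on letter class: consonant f→g is +1, but vowel e→g is +2. Vowels shift forward by 2 and consonants shift forward by 1.
On closet: c(cons)+1=d, l(cons)+1=m, o(vowel)+2=q, s(cons)+1=t, e(vowel)+2=g, t(cons)+1=u.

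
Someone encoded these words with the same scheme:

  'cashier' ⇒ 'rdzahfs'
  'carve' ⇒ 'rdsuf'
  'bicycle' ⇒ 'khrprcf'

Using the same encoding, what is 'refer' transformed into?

c(2)→r(17) and a(0)→d(3) fit y≡7x+3 (mod 26); the inverse of 7 mod 26 is 15. Each letter's alphabet position (a=0..z=25) is mapped through 7·x+3 mod 26 — an affine cipher.
For refer: r(17)→7·17+3≡18=s; e(4)→7·4+3≡5=f; f(5)→7·5+3≡12=m; e(4)→7·4+3≡5=f; r(17)→7·17+3≡18=s (all mod 26).

sfmfs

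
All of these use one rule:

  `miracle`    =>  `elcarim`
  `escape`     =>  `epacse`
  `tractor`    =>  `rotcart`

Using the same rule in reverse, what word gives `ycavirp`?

privacy

The output letters match the input read backwards: miracle reversed is elcarim. The word is simply reversed.
Undoing it on ycavirp: then reverse → privacy.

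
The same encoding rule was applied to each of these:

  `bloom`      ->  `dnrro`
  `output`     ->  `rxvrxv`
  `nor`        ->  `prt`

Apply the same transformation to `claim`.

Two shifts are in play — +3 for a/e/i/o/u, +2 for every other letter.
For claim: c(cons)+2=e, l(cons)+2=n, a(vowel)+3=d, i(vowel)+3=l, m(cons)+2=o.

endlo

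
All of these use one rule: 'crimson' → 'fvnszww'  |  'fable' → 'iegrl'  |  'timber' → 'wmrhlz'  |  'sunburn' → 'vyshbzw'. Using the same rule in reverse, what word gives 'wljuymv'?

theorem

Each letter shifts forward by (position + 3), i.e. 3, 4, 5, … — the shift grows by one for each successive letter.
Undoing it on wljuymv: w−3=t, l−4=h, j−5=e, u−6=o, y−7=r, m−8=e, v−9=m.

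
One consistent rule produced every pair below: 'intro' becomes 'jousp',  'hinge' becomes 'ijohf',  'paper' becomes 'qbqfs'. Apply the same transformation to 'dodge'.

epehf

Compare letters: i→j is +1, n→o is +1, t→u is +1 — a constant shift. Each letter is shifted forward by 1 in the alphabet (a Caesar shift of +1).
For dodge: d+1=e, o+1=p, d+1=e, g+1=h, e+1=f.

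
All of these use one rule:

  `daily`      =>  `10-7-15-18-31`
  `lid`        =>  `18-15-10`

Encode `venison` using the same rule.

Letters become their 1-based position plus 6 (so a→7, b→8, …).
Applying it to venison: v=22→28, e=5→11, n=14→20, i=9→15, s=19→25, o=15→21, n=14→20.

28-11-20-15-25-21-20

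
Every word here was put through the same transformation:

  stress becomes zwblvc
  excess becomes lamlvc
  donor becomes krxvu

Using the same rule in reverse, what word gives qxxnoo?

Shifts by position in stress: pos 0: s→z (+7), pos 1: t→w (+3), pos 2: r→b (+10), pos 3: e→l (+7), pos 4: s→v (+3), pos 5: s→c (+10) — repeating every 3. The shifts repeat in a cycle of length 3: positions 0,1,… shift by +7, +3, +10, then the pattern repeats.
Reversing it on qxxnoo: q−7=j, x−3=u, x−10=n, n−7=g, o−3=l, o−10=e.

jungle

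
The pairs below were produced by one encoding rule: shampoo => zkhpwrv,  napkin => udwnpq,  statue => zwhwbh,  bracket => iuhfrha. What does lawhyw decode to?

expert

Shifts by position in shampoo: pos 0: s→z (+7), pos 1: h→k (+3), pos 2: a→h (+7), pos 3: m→p (+3) — repeating every 2. The shifts repeat in a cycle of length 2: positions 0,1,… shift by +7, +3, then the pattern repeats.
Decoding lawhyw: l−7=e, a−3=x, w−7=p, h−3=e, y−7=r, w−3=t.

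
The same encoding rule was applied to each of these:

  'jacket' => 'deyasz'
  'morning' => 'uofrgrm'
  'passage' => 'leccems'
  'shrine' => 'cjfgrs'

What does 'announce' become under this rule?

errowrys

j(9)→d(3) and a(0)→e(4) fit y≡23x+4 (mod 26); the inverse of 23 mod 26 is 17. Each letter's alphabet position (a=0..z=25) is mapped through 23·x+4 mod 26 — an affine cipher.
On announce: a(0)→23·0+4≡4=e; n(13)→23·13+4≡17=r; n(13)→23·13+4≡17=r; o(14)→23·14+4≡14=o; u(20)→23·20+4≡22=w; n(13)→23·13+4≡17=r; c(2)→23·2+4≡24=y; e(4)→23·4+4≡18=s (all mod 26).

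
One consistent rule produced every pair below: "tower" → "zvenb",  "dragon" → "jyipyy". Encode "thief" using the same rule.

In tower: t→z is +6, o→v is +7, w→e is +8, e→n is +9 — the shift increases by 1 each position. Each letter shifts forward by (position + 6), i.e. 6, 7, 8, … — the shift grows by one for each successive letter.
Applying it to thief: t+6=z, h+7=o, i+8=q, e+9=n, f+10=p.

zoqnp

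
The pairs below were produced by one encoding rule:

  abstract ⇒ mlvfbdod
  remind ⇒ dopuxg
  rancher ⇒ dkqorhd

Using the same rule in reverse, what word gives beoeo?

Shifts by position in abstract: pos 0: a→m (+12), pos 1: b→l (+10), pos 2: s→v (+3), pos 3: t→f (+12), pos 4: r→b (+10), pos 5: a→d (+3) — repeating every 3. A repeating key of period 3 is used — shifts +12, +10, +3 over and over.
Decoding beoeo: b−12=p, e−10=u, o−3=l, e−12=s, o−10=e.

pulse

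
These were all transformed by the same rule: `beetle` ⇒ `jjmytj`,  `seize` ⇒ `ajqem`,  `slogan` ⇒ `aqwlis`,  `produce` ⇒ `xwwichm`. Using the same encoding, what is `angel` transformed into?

Shifts by position in beetle: pos 0: b→j (+8), pos 1: e→j (+5), pos 2: e→m (+8), pos 3: t→y (+5) — repeating every 2. The shifts repeat in a cycle of length 2: positions 0,1,… shift by +8, +5, then the pattern repeats.
On angel: a+8=i, n+5=s, g+8=o, e+5=j, l+8=t.

isojt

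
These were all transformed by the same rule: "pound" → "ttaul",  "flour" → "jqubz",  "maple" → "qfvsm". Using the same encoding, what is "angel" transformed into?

In pound: p→t is +4, o→t is +5, u→a is +6, n→u is +7 — the shift increases by 1 each position. Each letter shifts forward by (position + 4), i.e. 4, 5, 6, … — the shift grows by one for each successive letter.
On angel: a+4=e, n+5=s, g+6=m, e+7=l, l+8=t.

esmlt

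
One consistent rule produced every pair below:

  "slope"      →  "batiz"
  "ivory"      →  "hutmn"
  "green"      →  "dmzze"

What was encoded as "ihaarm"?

s(18)→b(1) and l(11)→a(0) fit y≡15x+17 (mod 26); the inverse of 15 mod 26 is 7. This is an affine cipher: with a=0,…,z=25, each position x becomes (15x+17) mod 26.
Decoding ihaarm: i(8)→7·(8−17)≡15=p; h(7)→7·(7−17)≡8=i; a(0)→7·(0−17)≡11=l; a(0)→7·(0−17)≡11=l; r(17)→7·(17−17)≡0=a; m(12)→7·(12−17)≡17=r (all mod 26).

pillar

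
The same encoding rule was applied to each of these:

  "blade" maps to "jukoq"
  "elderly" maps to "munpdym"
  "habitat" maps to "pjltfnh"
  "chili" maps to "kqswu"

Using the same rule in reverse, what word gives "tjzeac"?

Each letter shifts forward by (position + 8), i.e. 8, 9, 10, … — the shift grows by one for each successive letter.
Decoding tjzeac: t−8=l, j−9=a, z−10=p, e−11=t, a−12=o, c−13=p.

laptop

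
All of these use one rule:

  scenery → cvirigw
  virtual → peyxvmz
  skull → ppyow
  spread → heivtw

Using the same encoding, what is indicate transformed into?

The output letters match the input read backwards, each shifted +4: scenery reversed is yrenecs. Read the word backwards and shift each letter +4.
For indicate: reverse → etacidni; then shift: e+4=i, t+4=x, a+4=e, c+4=g, i+4=m, d+4=h, n+4=r, i+4=m.

ixegmhrm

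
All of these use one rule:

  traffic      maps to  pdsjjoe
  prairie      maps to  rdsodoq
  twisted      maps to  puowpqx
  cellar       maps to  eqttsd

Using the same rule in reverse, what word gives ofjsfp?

infant

Each letter's alphabet position (a=0..z=25) is mapped through 19·x+18 mod 26 — an affine cipher.
Decoding ofjsfp: o(14)→11·(14−18)≡8=i; f(5)→11·(5−18)≡13=n; j(9)→11·(9−18)≡5=f; s(18)→11·(18−18)≡0=a; f(5)→11·(5−18)≡13=n; p(15)→11·(15−18)≡19=t (all mod 26).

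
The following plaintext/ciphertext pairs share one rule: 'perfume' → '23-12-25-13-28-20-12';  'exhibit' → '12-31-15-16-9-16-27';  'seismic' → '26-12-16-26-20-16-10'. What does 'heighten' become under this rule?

p is letter #16 and maps to 23: an offset of 7. The number is (letter's place in the alphabet, a=1) + 7.
On heighten: h=8→15, e=5→12, i=9→16, g=7→14, h=8→15, t=20→27, e=5→12, n=14→21.

15-12-16-14-15-27-12-21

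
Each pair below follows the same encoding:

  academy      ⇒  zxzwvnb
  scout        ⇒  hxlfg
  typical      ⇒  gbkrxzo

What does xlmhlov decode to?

Each letter is replaced by its mirror in the alphabet: a↔z, b↔y, c↔x, and so on (the Atbash cipher).
Undoing it on xlmhlov: x↔c, l↔o, m↔n, h↔s, l↔o, o↔l, v↔e.

console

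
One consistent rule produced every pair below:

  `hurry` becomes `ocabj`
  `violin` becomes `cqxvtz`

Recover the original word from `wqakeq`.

Letter i (0-indexed) is shifted by i+7, so successive shifts are 7, 8, 9, ….
Reversing it on wqakeq: w−7=p, q−8=i, a−9=r, k−10=a, e−11=t, q−12=e.

pirate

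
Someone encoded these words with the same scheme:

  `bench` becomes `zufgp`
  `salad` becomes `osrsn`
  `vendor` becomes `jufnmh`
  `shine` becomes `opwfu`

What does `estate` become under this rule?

uovsvu

Each letter's alphabet position (a=0..z=25) is mapped through 7·x+18 mod 26 — an affine cipher.
Applying it to estate: e(4)→7·4+18≡20=u; s(18)→7·18+18≡14=o; t(19)→7·19+18≡21=v; a(0)→7·0+18≡18=s; t(19)→7·19+18≡21=v; e(4)→7·4+18≡20=u (all mod 26).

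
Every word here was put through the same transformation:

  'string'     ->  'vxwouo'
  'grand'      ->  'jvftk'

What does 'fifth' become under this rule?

In string: s→v is +3, t→x is +4, r→w is +5, i→o is +6 — the shift increases by 1 each position. The shift increases by 1 at each position, starting from +3: 3, 4, 5, ….
On fifth: f+3=i, i+4=m, f+5=k, t+6=z, h+7=o.

imkzo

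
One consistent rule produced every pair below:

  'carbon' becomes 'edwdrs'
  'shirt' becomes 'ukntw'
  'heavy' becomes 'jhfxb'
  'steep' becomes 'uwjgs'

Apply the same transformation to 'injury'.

Shifts by position in carbon: pos 0: c→e (+2), pos 1: a→d (+3), pos 2: r→w (+5), pos 3: b→d (+2), pos 4: o→r (+3), pos 5: n→s (+5) — repeating every 3. A repeating key of period 3 is used — shifts +2, +3, +5 over and over.
Applying it to injury: i+2=k, n+3=q, j+5=o, u+2=w, r+3=u, y+5=d.

kqowud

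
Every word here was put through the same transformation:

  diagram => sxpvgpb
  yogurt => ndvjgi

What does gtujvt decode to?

refuge

Compare letters: d→s is +15, i→x is +15, a→p is +15 — a constant shift. It's a constant shift of +15 (ROT15).
Decoding gtujvt: g−15=r, t−15=e, u−15=f, j−15=u, v−15=g, t−15=e.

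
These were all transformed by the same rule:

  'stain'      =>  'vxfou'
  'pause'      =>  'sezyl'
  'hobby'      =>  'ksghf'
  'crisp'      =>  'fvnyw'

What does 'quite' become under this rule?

tynzl

In stain: s→v is +3, t→x is +4, a→f is +5, i→o is +6 — the shift increases by 1 each position. Each letter shifts forward by (position + 3), i.e. 3, 4, 5, … — the shift grows by one for each successive letter.
On quite: q+3=t, u+4=y, i+5=n, t+6=z, e+7=l.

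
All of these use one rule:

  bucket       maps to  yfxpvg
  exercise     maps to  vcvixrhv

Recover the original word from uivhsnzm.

freshman

Each pair mirrors across the alphabet (b↔y, u↔f, c↔x): positions sum to 25. Letters are reflected about the middle of the alphabet (position → 25−position): Atbash.
Undoing it on uivhsnzm: u↔f, i↔r, v↔e, h↔s, s↔h, n↔m, z↔a, m↔n.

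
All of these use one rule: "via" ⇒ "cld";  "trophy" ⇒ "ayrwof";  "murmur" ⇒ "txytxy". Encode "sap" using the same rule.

zdw

The shift depends on letter class: consonant v→c is +7, but vowel i→l is +3. Vowels shift forward by 3 and consonants shift forward by 7.
For sap: s(cons)+7=z, a(vowel)+3=d, p(cons)+7=w.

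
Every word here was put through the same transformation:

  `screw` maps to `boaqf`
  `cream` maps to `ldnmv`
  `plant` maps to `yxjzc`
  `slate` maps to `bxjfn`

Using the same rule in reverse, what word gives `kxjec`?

blast

The shifts repeat in a cycle of length 2: positions 0,1,… shift by +9, +12, then the pattern repeats.
Reversing it on kxjec: k−9=b, x−12=l, j−9=a, e−12=s, c−9=t.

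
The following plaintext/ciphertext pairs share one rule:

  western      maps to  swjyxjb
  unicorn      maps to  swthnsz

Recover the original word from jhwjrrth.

commerce

The output letters match the input read backwards, each shifted +5: western reversed is nretsew. Two steps: reverse the string, then apply a Caesar shift of +5.
Reversing it on jhwjrrth: shift back: j−5=e, h−5=c, w−5=r, j−5=e, r−5=m, r−5=m, t−5=o, h−5=c → ecremmoc; then reverse → commerce.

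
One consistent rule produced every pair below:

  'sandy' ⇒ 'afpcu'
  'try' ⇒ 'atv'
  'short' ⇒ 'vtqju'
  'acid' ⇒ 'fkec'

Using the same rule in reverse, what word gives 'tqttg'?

The output letters match the input read backwards, each shifted +2: sandy reversed is ydnas. The word is reversed, then every letter is shifted forward by 2.
Undoing it on tqttg: shift back: t−2=r, q−2=o, t−2=r, t−2=r, g−2=e → rorre; then reverse → error.

error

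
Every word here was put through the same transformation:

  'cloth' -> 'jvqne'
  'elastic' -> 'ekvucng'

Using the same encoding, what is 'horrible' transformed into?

gndkttqj

The output letters match the input read backwards, each shifted +2: cloth reversed is htolc. Two steps: reverse the string, then apply a Caesar shift of +2.
On horrible: reverse → elbirroh; then shift: e+2=g, l+2=n, b+2=d, i+2=k, r+2=t, r+2=t, o+2=q, h+2=j.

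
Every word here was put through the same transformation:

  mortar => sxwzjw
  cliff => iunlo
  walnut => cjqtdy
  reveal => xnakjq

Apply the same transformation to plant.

vuftc

Shifts by position in mortar: pos 0: m→s (+6), pos 1: o→x (+9), pos 2: r→w (+5), pos 3: t→z (+6), pos 4: a→j (+9), pos 5: r→w (+5) — repeating every 3. The shifts repeat in a cycle of length 3: positions 0,1,… shift by +6, +9, +5, then the pattern repeats.
For plant: p+6=v, l+9=u, a+5=f, n+6=t, t+9=c.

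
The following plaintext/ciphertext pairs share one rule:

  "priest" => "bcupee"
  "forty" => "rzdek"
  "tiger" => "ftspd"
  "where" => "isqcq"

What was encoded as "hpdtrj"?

verify

The shifts repeat in a cycle of length 2: positions 0,1,… shift by +12, +11, then the pattern repeats.
Decoding hpdtrj: h−12=v, p−11=e, d−12=r, t−11=i, r−12=f, j−11=y.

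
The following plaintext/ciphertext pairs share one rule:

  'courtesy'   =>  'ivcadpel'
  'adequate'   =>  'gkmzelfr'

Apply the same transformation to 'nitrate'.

tpbakeq

In courtesy: c→i is +6, o→v is +7, u→c is +8, r→a is +9 — the shift increases by 1 each position. Each letter shifts forward by (position + 6), i.e. 6, 7, 8, … — the shift grows by one for each successive letter.
On nitrate: n+6=t, i+7=p, t+8=b, r+9=a, a+10=k, t+11=e, e+12=q.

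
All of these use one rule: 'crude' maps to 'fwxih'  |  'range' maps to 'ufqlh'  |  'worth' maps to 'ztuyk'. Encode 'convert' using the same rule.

Shifts by position in crude: pos 0: c→f (+3), pos 1: r→w (+5), pos 2: u→x (+3), pos 3: d→i (+5) — repeating every 2. It's a Vigenère-style cipher with numeric key [3,5]: position i shifts by key[i mod 2].
Applying it to convert: c+3=f, o+5=t, n+3=q, v+5=a, e+3=h, r+5=w, t+3=w.

ftqahww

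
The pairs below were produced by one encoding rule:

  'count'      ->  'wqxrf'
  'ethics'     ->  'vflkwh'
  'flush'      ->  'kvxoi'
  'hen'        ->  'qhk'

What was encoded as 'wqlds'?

The word is reversed, then every letter is shifted forward by 3.
Decoding wqlds: shift back: w−3=t, q−3=n, l−3=i, d−3=a, s−3=p → tniap; then reverse → paint.

paint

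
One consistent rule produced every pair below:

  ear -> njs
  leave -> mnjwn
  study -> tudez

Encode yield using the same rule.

The shift depends on letter class: consonant r→s is +1, but vowel e→n is +9. Vowels shift forward by 9 and consonants shift forward by 1.
On yield: y(cons)+1=z, i(vowel)+9=r, e(vowel)+9=n, l(cons)+1=m, d(cons)+1=e.

zrnme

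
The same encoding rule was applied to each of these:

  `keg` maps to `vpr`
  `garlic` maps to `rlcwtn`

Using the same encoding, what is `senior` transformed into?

dpytzc

Compare letters: k→v is +11, e→p is +11, g→r is +11 — a constant shift. Each letter is shifted forward by 11 in the alphabet (a Caesar shift of +11).
On senior: s+11=d, e+11=p, n+11=y, i+11=t, o+11=z, r+11=c.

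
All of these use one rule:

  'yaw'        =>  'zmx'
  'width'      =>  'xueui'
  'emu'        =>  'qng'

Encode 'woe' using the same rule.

xaq

The shift depends on letter class: consonant y→z is +1, but vowel a→m is +12. Vowels shift forward by 12 and consonants shift forward by 1.
For woe: w(cons)+1=x, o(vowel)+12=a, e(vowel)+12=q.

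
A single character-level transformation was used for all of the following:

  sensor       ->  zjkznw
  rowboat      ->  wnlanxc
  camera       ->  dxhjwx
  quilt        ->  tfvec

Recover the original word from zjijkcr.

This is an affine cipher: with a=0,…,z=25, each position x becomes (3x+23) mod 26.
Undoing it on zjijkcr: z(25)→9·(25−23)≡18=s; j(9)→9·(9−23)≡4=e; i(8)→9·(8−23)≡21=v; j(9)→9·(9−23)≡4=e; k(10)→9·(10−23)≡13=n; c(2)→9·(2−23)≡19=t; r(17)→9·(17−23)≡24=y (all mod 26).

seventy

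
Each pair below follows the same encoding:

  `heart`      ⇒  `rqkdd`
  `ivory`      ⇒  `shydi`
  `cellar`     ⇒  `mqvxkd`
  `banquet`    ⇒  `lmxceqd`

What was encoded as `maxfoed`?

contest

Shifts by position in heart: pos 0: h→r (+10), pos 1: e→q (+12), pos 2: a→k (+10), pos 3: r→d (+12) — repeating every 2. It's a Vigenère-style cipher with numeric key [10,12]: position i shifts by key[i mod 2].
Undoing it on maxfoed: m−10=c, a−12=o, x−10=n, f−12=t, o−10=e, e−12=s, d−10=t.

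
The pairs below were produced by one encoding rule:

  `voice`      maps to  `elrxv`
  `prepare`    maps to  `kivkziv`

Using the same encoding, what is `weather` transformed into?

dvzgsvi

Each pair mirrors across the alphabet (v↔e, o↔l, i↔r): positions sum to 25. This is the alphabet-reversal cipher (Atbash): a becomes z, b becomes y, etc.
Applying it to weather: w↔d, e↔v, a↔z, t↔g, h↔s, e↔v, r↔i.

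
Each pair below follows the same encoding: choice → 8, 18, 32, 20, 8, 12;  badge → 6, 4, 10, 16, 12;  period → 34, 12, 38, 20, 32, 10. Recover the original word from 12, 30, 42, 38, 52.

entry

c(#3)→8 and h(#8)→18: differences scale by 2, so n = 2·pos + 2. With a=1..z=26, the number is 2·pos + 2.
Decoding 12, 30, 42, 38, 52: 12→(12−2)÷2=5=e, 30→(30−2)÷2=14=n, 42→(42−2)÷2=20=t, 38→(38−2)÷2=18=r, 52→(52−2)÷2=25=y.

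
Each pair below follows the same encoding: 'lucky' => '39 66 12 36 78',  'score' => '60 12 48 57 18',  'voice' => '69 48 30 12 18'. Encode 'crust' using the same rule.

12 57 66 60 63

l(#12)→39 and u(#21)→66: differences scale by 3, so n = 3·pos + 3. Each letter becomes 3×(its alphabet position, a=1..z=26) + 3.
On crust: c=3→12, r=18→57, u=21→66, s=19→60, t=20→63.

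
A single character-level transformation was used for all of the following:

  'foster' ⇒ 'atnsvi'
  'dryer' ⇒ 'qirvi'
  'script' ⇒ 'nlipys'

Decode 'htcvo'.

This is an affine cipher: with a=0,…,z=25, each position x becomes (5x+1) mod 26.
Reversing it on htcvo: h(7)→21·(7−1)≡22=w; t(19)→21·(19−1)≡14=o; c(2)→21·(2−1)≡21=v; v(21)→21·(21−1)≡4=e; o(14)→21·(14−1)≡13=n (all mod 26).

woven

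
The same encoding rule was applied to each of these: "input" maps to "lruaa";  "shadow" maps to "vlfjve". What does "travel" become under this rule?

wvfblt

In input: i→l is +3, n→r is +4, p→u is +5, u→a is +6 — the shift increases by 1 each position. The shift increases by 1 at each position, starting from +3: 3, 4, 5, ….
Applying it to travel: t+3=w, r+4=v, a+5=f, v+6=b, e+7=l, l+8=t.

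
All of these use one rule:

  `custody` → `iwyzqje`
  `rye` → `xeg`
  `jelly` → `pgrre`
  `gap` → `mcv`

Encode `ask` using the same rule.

Vowels shift forward by 2 and consonants shift forward by 6.
Applying it to ask: a(vowel)+2=c, s(cons)+6=y, k(cons)+6=q.

cyq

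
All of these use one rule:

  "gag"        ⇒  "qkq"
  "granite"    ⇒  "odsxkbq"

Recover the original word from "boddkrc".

Two steps: reverse the string, then apply a Caesar shift of +10.
Reversing it on boddkrc: shift back: b−10=r, o−10=e, d−10=t, d−10=t, k−10=a, r−10=h, c−10=s → rettahs; then reverse → shatter.

shatter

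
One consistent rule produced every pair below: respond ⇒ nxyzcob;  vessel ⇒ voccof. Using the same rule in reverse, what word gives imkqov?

legacy

Read the word backwards and shift each letter +10.
Undoing it on imkqov: shift back: i−10=y, m−10=c, k−10=a, q−10=g, o−10=e, v−10=l → ycagel; then reverse → legacy.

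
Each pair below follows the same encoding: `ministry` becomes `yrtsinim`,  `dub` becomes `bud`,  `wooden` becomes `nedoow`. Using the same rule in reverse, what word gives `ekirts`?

The output letters match the input read backwards: ministry reversed is yrtsinim. The word is simply reversed.
Decoding ekirts: then reverse → strike.

strike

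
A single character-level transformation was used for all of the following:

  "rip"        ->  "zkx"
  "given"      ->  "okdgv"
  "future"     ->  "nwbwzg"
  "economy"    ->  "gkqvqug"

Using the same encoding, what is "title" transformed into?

The shift depends on letter class: consonant r→z is +8, but vowel i→k is +2. Two shifts are in play — +2 for a/e/i/o/u, +8 for every other letter.
Applying it to title: t(cons)+8=b, i(vowel)+2=k, t(cons)+8=b, l(cons)+8=t, e(vowel)+2=g.

bkbtg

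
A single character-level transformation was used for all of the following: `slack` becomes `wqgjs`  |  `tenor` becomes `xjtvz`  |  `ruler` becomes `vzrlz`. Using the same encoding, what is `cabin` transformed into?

In slack: s→w is +4, l→q is +5, a→g is +6, c→j is +7 — the shift increases by 1 each position. Each letter shifts forward by (position + 4), i.e. 4, 5, 6, … — the shift grows by one for each successive letter.
On cabin: c+4=g, a+5=f, b+6=h, i+7=p, n+8=v.

gfhpv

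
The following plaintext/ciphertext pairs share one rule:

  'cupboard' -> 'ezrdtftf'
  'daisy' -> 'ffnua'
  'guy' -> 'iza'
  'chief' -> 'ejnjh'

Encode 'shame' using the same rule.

ujfoj

The shift depends on letter class: consonant c→e is +2, but vowel u→z is +5. Two shifts are in play — +5 for a/e/i/o/u, +2 for every other letter.
For shame: s(cons)+2=u, h(cons)+2=j, a(vowel)+5=f, m(cons)+2=o, e(vowel)+5=j.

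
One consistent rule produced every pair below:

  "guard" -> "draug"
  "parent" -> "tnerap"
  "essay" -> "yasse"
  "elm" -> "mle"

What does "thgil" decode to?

The output letters match the input read backwards: guard reversed is draug. It's just the letters in reverse order.
Decoding thgil: then reverse → light.

light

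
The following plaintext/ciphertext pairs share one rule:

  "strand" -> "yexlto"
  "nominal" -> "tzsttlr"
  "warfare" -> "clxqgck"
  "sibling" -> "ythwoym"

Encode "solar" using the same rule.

The shifts repeat in a cycle of length 2: positions 0,1,… shift by +6, +11, then the pattern repeats.
On solar: s+6=y, o+11=z, l+6=r, a+11=l, r+6=x.

yzrlx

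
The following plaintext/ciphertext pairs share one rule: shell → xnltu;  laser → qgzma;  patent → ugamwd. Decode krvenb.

In shell: s→x is +5, h→n is +6, e→l is +7, l→t is +8 — the shift increases by 1 each position. Each letter shifts forward by (position + 5), i.e. 5, 6, 7, … — the shift grows by one for each successive letter.
Undoing it on krvenb: k−5=f, r−6=l, v−7=o, e−8=w, n−9=e, b−10=r.

flower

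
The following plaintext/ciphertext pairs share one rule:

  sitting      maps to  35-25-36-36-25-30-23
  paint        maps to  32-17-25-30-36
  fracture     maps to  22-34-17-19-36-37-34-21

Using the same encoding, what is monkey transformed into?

29-31-30-27-21-41

s is letter #19 and maps to 35: an offset of 16. Letters become their 1-based position plus 16 (so a→17, b→18, …).
On monkey: m=13→29, o=15→31, n=14→30, k=11→27, e=5→21, y=25→41.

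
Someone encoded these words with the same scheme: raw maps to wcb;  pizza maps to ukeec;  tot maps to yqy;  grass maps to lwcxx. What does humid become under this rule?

mwrki

The shift depends on letter class: consonant r→w is +5, but vowel a→c is +2. Two shifts are in play — +2 for a/e/i/o/u, +5 for every other letter.
On humid: h(cons)+5=m, u(vowel)+2=w, m(cons)+5=r, i(vowel)+2=k, d(cons)+5=i.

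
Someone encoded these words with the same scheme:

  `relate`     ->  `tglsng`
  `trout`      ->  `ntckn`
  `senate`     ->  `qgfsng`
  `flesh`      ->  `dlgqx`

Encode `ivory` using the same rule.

r(17)→t(19) and e(4)→g(6) fit y≡23x+18 (mod 26); the inverse of 23 mod 26 is 17. This is an affine cipher: with a=0,…,z=25, each position x becomes (23x+18) mod 26.
On ivory: i(8)→23·8+18≡20=u; v(21)→23·21+18≡7=h; o(14)→23·14+18≡2=c; r(17)→23·17+18≡19=t; y(24)→23·24+18≡24=y (all mod 26).

uhcty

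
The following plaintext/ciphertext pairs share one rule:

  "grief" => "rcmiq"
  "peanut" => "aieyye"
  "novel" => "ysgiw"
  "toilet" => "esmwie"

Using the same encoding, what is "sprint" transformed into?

The shift depends on letter class: consonant g→r is +11, but vowel i→m is +4. Vowels shift forward by 4 and consonants shift forward by 11.
For sprint: s(cons)+11=d, p(cons)+11=a, r(cons)+11=c, i(vowel)+4=m, n(cons)+11=y, t(cons)+11=e.

dacmye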